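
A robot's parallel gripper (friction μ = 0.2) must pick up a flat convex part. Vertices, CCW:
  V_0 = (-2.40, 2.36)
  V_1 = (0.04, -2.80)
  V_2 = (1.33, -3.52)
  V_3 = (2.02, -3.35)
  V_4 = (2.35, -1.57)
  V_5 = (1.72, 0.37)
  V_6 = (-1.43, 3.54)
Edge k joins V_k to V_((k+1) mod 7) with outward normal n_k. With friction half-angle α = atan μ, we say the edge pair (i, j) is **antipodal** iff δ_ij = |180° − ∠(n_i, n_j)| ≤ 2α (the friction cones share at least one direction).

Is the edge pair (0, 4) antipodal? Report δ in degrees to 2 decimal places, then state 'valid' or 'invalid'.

δ = 7.32°, valid

α = atan 0.2 = 11.31°;  2α = 22.62°
edge 0: e_0 = (+2.44, -5.16);  n_0 = (-0.9040, -0.4275)
edge 4: e_4 = (-0.63, +1.94);  n_4 = (+0.9511, +0.3089)
∠(n_0, n_4) = 172.68°
δ = |180° − 172.68°| = 7.32°
7.32° ≤ 2α = 22.62°  →  valid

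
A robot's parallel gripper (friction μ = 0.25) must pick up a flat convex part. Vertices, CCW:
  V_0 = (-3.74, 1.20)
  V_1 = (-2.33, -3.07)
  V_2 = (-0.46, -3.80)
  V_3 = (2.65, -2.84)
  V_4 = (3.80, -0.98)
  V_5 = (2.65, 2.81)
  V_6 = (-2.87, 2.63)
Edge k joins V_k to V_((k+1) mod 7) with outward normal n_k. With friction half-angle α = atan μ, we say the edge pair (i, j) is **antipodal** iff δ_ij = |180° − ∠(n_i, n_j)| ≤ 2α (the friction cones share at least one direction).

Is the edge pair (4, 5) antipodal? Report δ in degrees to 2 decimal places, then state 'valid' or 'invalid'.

δ = 105.01°, invalid

α = atan 0.25 = 14.04°;  2α = 28.07°
edge 4: e_4 = (-1.15, +3.79);  n_4 = (+0.9569, +0.2904)
edge 5: e_5 = (-5.52, -0.18);  n_5 = (-0.0326, +0.9995)
∠(n_4, n_5) = 74.99°
δ = |180° − 74.99°| = 105.01°
105.01° > 2α = 28.07°  →  invalid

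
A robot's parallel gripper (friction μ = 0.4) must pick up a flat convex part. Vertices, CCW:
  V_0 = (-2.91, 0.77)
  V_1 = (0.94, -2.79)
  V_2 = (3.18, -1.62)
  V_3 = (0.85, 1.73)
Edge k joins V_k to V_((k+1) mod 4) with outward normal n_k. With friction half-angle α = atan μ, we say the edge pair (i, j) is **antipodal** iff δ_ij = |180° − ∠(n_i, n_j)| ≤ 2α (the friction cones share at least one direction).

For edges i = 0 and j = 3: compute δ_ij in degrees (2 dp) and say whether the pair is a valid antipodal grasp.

α = atan 0.4 = 21.80°;  2α = 43.60°
edge 0: e_0 = (+3.85, -3.56);  n_0 = (-0.6789, -0.7342)
edge 3: e_3 = (-3.76, -0.96);  n_3 = (-0.2474, +0.9689)
∠(n_0, n_3) = 122.92°
δ = |180° − 122.92°| = 57.08°
57.08° > 2α = 43.60°  →  invalid

δ = 57.08°, invalid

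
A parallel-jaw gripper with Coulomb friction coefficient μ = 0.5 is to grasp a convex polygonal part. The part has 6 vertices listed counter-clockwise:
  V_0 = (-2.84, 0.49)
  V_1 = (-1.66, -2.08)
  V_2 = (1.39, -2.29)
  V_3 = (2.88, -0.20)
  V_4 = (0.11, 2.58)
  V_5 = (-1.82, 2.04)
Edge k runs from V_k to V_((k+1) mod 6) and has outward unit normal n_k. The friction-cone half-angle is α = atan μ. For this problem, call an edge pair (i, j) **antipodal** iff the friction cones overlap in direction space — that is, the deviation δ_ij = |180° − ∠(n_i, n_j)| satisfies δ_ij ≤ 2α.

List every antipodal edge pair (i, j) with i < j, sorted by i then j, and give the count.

α = atan 0.5 = 26.57°;  2α = 53.13°
n_0 = (-0.9088, -0.4173)
n_1 = (-0.0687, -0.9976)
n_2 = (+0.8143, -0.5805)
n_3 = (+0.7084, +0.7058)
n_4 = (-0.2694, +0.9630)
n_5 = (-0.8354, +0.5497)
  (0,1): δ = 118.60°  ·
  (0,2): δ = 60.15°  ·
  (0,3): δ = 20.23°  ✓
  (0,4): δ = 80.97°  ·
  (0,5): δ = 121.99°  ·
  (1,2): δ = 121.55°  ·
  (1,3): δ = 41.16°  ✓
  (1,4): δ = 19.57°  ✓
  (1,5): δ = 60.59°  ·
  (2,3): δ = 99.62°  ·
  (2,4): δ = 38.88°  ✓
  (2,5): δ = 2.14°  ✓
  (3,4): δ = 119.27°  ·
  (3,5): δ = 78.24°  ·
  (4,5): δ = 138.98°  ·
antipodal pairs: 5

count = 5; pairs: (0,3), (1,3), (1,4), (2,4), (2,5)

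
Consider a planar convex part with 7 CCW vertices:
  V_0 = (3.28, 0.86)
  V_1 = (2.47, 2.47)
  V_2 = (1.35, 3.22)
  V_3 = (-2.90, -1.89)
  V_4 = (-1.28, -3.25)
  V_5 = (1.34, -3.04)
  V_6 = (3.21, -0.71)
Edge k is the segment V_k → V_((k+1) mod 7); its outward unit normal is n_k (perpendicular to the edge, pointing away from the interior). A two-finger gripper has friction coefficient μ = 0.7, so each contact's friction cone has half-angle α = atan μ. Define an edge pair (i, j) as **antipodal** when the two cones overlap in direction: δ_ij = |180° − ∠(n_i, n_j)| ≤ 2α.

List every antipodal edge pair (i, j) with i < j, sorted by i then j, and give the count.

α = atan 0.7 = 34.99°;  2α = 69.98°
n_0 = (+0.8933, +0.4494)
n_1 = (+0.5564, +0.8309)
n_2 = (-0.7688, +0.6394)
n_3 = (-0.6430, -0.7659)
n_4 = (+0.0799, -0.9968)
n_5 = (+0.7799, -0.6259)
n_6 = (+0.9990, -0.0445)
  (0,1): δ = 150.52°  ·
  (0,2): δ = 66.46°  ✓
  (0,3): δ = 23.28°  ✓
  (0,4): δ = 67.88°  ✓
  (0,5): δ = 114.54°  ·
  (0,6): δ = 150.74°  ·
  (1,2): δ = 95.94°  ·
  (1,3): δ = 6.21°  ✓
  (1,4): δ = 38.39°  ✓
  (1,5): δ = 85.06°  ·
  (1,6): δ = 121.26°  ·
  (2,3): δ = 90.26°  ·
  (2,4): δ = 45.67°  ✓
  (2,5): δ = 1.00°  ✓
  (2,6): δ = 37.20°  ✓
  (3,4): δ = 135.40°  ·
  (3,5): δ = 88.74°  ·
  (3,6): δ = 52.54°  ✓
  (4,5): δ = 133.33°  ·
  (4,6): δ = 97.14°  ·
  (5,6): δ = 143.80°  ·
antipodal pairs: 9

count = 9; pairs: (0,2), (0,3), (0,4), (1,3), (1,4), (2,4), (2,5), (2,6), (3,6)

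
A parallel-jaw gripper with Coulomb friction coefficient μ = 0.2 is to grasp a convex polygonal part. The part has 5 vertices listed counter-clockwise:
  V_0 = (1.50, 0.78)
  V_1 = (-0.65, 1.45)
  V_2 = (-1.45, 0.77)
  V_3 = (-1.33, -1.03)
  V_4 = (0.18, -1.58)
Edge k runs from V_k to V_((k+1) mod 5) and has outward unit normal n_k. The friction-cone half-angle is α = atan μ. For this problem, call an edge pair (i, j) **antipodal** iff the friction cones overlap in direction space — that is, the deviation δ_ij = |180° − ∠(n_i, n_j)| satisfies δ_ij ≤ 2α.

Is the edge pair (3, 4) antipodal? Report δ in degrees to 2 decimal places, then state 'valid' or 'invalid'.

α = atan 0.2 = 11.31°;  2α = 22.62°
edge 3: e_3 = (+1.51, -0.55);  n_3 = (-0.3422, -0.9396)
edge 4: e_4 = (+1.32, +2.36);  n_4 = (+0.8728, -0.4882)
∠(n_3, n_4) = 80.79°
δ = |180° − 80.79°| = 99.21°
99.21° > 2α = 22.62°  →  invalid

δ = 99.21°, invalid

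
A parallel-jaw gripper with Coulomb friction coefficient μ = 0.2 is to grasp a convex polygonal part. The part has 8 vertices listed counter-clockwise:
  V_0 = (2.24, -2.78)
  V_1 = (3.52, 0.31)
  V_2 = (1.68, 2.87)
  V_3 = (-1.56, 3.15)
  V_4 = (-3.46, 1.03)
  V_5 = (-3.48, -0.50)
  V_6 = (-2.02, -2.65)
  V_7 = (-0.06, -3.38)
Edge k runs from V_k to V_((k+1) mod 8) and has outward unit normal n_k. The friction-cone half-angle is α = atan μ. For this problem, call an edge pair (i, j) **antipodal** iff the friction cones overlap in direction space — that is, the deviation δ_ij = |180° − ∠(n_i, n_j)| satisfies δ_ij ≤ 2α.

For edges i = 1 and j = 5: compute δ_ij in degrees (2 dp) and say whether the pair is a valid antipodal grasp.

δ = 1.53°, valid

α = atan 0.2 = 11.31°;  2α = 22.62°
edge 1: e_1 = (-1.84, +2.56);  n_1 = (+0.8120, +0.5836)
edge 5: e_5 = (+1.46, -2.15);  n_5 = (-0.8273, -0.5618)
∠(n_1, n_5) = 178.47°
δ = |180° − 178.47°| = 1.53°
1.53° ≤ 2α = 22.62°  →  valid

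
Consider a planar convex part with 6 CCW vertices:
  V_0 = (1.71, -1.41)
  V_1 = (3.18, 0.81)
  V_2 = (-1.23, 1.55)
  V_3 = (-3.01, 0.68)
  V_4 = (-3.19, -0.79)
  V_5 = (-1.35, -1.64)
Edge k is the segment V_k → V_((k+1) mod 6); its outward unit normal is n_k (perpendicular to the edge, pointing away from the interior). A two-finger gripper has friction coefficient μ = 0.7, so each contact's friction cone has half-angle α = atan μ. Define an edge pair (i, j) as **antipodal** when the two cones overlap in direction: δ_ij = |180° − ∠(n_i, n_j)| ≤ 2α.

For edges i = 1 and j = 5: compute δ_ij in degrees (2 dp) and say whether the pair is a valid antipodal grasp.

α = atan 0.7 = 34.99°;  2α = 69.98°
edge 1: e_1 = (-4.41, +0.74);  n_1 = (+0.1655, +0.9862)
edge 5: e_5 = (+3.06, +0.23);  n_5 = (+0.0750, -0.9972)
∠(n_1, n_5) = 166.18°
δ = |180° − 166.18°| = 13.82°
13.82° ≤ 2α = 69.98°  →  valid

δ = 13.82°, valid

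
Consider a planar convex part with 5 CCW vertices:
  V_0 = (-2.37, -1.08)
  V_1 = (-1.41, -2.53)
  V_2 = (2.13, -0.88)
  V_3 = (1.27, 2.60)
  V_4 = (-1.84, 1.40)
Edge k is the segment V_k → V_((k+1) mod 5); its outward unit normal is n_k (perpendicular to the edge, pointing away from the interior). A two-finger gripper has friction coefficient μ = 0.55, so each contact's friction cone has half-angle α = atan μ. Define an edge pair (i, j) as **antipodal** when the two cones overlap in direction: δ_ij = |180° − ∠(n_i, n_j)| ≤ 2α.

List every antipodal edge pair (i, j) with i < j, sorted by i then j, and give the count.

count = 4; pairs: (0,2), (1,3), (1,4), (2,4)

α = atan 0.55 = 28.81°;  2α = 57.62°
n_0 = (-0.8338, -0.5520)
n_1 = (+0.4225, -0.9064)
n_2 = (+0.9708, +0.2399)
n_3 = (-0.3600, +0.9330)
n_4 = (-0.9779, +0.2090)
  (0,1): δ = 98.52°  ·
  (0,2): δ = 19.63°  ✓
  (0,3): δ = 77.59°  ·
  (0,4): δ = 134.43°  ·
  (1,2): δ = 101.11°  ·
  (1,3): δ = 3.89°  ✓
  (1,4): δ = 52.95°  ✓
  (2,3): δ = 82.78°  ·
  (2,4): δ = 25.94°  ✓
  (3,4): δ = 123.16°  ·
antipodal pairs: 4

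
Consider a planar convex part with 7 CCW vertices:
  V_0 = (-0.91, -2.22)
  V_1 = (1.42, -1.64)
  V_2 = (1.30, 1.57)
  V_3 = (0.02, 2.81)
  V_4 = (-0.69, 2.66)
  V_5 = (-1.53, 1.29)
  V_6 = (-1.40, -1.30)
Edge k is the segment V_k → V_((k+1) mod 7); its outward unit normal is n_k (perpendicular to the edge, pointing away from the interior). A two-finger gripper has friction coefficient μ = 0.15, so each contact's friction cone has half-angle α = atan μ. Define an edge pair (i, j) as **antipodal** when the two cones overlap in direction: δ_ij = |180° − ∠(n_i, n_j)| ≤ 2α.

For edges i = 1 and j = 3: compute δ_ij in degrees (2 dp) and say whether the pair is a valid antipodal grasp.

α = atan 0.15 = 8.53°;  2α = 17.06°
edge 1: e_1 = (-0.12, +3.21);  n_1 = (+0.9993, +0.0374)
edge 3: e_3 = (-0.71, -0.15);  n_3 = (-0.2067, +0.9784)
∠(n_1, n_3) = 99.79°
δ = |180° − 99.79°| = 80.21°
80.21° > 2α = 17.06°  →  invalid

δ = 80.21°, invalid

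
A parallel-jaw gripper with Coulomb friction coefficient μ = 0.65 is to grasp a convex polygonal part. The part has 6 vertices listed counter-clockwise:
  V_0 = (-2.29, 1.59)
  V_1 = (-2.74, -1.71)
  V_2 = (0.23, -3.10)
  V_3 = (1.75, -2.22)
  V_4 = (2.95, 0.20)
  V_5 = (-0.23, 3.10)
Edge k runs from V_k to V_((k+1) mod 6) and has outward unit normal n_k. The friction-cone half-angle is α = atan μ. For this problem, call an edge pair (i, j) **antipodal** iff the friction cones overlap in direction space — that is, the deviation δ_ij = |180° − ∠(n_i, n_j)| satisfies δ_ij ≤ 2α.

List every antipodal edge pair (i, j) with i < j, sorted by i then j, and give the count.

count = 7; pairs: (0,2), (0,3), (0,4), (1,4), (1,5), (2,5), (3,5)

α = atan 0.65 = 33.02°;  2α = 66.05°
n_0 = (-0.9908, +0.1351)
n_1 = (-0.4239, -0.9057)
n_2 = (+0.5010, -0.8654)
n_3 = (+0.8959, -0.4442)
n_4 = (+0.6738, +0.7389)
n_5 = (-0.5912, +0.8065)
  (0,1): δ = 107.32°  ·
  (0,2): δ = 52.17°  ✓
  (0,3): δ = 18.61°  ✓
  (0,4): δ = 55.40°  ✓
  (0,5): δ = 134.01°  ·
  (1,2): δ = 124.85°  ·
  (1,3): δ = 91.30°  ·
  (1,4): δ = 17.28°  ✓
  (1,5): δ = 61.32°  ✓
  (2,3): δ = 146.44°  ·
  (2,4): δ = 72.43°  ·
  (2,5): δ = 6.17°  ✓
  (3,4): δ = 105.99°  ·
  (3,5): δ = 27.38°  ✓
  (4,5): δ = 101.39°  ·
antipodal pairs: 7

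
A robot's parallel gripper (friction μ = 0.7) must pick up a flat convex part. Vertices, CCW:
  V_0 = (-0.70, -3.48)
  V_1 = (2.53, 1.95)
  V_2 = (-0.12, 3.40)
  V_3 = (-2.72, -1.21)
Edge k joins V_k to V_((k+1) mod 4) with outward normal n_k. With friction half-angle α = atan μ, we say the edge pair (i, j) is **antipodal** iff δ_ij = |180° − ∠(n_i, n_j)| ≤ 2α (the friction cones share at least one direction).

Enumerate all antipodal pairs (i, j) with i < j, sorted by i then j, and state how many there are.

count = 2; pairs: (0,2), (1,3)

α = atan 0.7 = 34.99°;  2α = 69.98°
n_0 = (+0.8594, -0.5112)
n_1 = (+0.4800, +0.8773)
n_2 = (-0.8710, +0.4912)
n_3 = (-0.7470, -0.6648)
  (0,1): δ = 87.94°  ·
  (0,2): δ = 1.32°  ✓
  (0,3): δ = 72.41°  ·
  (1,2): δ = 90.74°  ·
  (1,3): δ = 19.65°  ✓
  (2,3): δ = 108.91°  ·
antipodal pairs: 2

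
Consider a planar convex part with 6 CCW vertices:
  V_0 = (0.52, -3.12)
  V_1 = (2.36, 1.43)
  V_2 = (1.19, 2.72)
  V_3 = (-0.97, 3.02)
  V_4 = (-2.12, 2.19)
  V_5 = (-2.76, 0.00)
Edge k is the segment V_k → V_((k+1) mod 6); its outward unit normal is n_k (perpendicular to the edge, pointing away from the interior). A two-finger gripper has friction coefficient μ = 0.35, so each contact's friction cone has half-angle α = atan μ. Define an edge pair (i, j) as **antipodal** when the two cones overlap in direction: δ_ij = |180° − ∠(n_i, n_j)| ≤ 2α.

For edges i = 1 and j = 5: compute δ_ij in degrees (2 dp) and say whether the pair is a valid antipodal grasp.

α = atan 0.35 = 19.29°;  2α = 38.58°
edge 1: e_1 = (-1.17, +1.29);  n_1 = (+0.7407, +0.6718)
edge 5: e_5 = (+3.28, -3.12);  n_5 = (-0.6892, -0.7246)
∠(n_1, n_5) = 175.78°
δ = |180° − 175.78°| = 4.22°
4.22° ≤ 2α = 38.58°  →  valid

δ = 4.22°, valid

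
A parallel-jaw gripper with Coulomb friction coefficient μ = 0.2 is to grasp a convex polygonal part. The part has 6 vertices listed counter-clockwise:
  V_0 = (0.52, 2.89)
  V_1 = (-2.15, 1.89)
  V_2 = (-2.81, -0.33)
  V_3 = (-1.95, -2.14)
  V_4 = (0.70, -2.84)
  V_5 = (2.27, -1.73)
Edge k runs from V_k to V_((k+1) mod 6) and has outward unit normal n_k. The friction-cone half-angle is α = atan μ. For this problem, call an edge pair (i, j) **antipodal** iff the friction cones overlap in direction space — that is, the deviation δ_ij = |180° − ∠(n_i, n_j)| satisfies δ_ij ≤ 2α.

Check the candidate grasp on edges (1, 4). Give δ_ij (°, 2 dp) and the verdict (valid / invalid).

δ = 38.18°, invalid

α = atan 0.2 = 11.31°;  2α = 22.62°
edge 1: e_1 = (-0.66, -2.22);  n_1 = (-0.9585, +0.2850)
edge 4: e_4 = (+1.57, +1.11);  n_4 = (+0.5773, -0.8165)
∠(n_1, n_4) = 141.82°
δ = |180° − 141.82°| = 38.18°
38.18° > 2α = 22.62°  →  invalid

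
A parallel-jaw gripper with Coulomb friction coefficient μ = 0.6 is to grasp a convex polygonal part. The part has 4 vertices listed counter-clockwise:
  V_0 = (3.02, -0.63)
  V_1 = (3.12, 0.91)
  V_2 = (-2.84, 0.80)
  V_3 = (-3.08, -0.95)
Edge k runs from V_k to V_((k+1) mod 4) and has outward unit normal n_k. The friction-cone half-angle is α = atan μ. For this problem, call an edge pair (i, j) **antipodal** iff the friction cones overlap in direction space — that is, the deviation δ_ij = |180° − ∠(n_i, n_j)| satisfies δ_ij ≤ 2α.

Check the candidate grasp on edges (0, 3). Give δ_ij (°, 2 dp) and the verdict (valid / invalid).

δ = 96.72°, invalid

α = atan 0.6 = 30.96°;  2α = 61.93°
edge 0: e_0 = (+0.10, +1.54);  n_0 = (+0.9979, -0.0648)
edge 3: e_3 = (+6.10, +0.32);  n_3 = (+0.0524, -0.9986)
∠(n_0, n_3) = 83.28°
δ = |180° − 83.28°| = 96.72°
96.72° > 2α = 61.93°  →  invalid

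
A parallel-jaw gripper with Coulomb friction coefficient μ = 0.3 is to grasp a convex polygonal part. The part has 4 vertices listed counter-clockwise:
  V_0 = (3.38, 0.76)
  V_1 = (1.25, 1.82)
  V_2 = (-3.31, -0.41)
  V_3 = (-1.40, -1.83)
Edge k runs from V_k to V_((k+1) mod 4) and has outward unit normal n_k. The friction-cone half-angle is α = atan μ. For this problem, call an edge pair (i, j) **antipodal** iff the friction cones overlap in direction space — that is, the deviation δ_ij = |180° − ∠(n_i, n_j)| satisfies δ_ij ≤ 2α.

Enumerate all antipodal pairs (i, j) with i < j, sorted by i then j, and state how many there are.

count = 2; pairs: (0,2), (1,3)

α = atan 0.3 = 16.70°;  2α = 33.40°
n_0 = (+0.4455, +0.8953)
n_1 = (-0.4393, +0.8983)
n_2 = (-0.5966, -0.8025)
n_3 = (+0.4764, -0.8792)
  (0,1): δ = 127.48°  ·
  (0,2): δ = 10.17°  ✓
  (0,3): δ = 54.91°  ·
  (1,2): δ = 62.69°  ·
  (1,3): δ = 2.39°  ✓
  (2,3): δ = 114.92°  ·
antipodal pairs: 2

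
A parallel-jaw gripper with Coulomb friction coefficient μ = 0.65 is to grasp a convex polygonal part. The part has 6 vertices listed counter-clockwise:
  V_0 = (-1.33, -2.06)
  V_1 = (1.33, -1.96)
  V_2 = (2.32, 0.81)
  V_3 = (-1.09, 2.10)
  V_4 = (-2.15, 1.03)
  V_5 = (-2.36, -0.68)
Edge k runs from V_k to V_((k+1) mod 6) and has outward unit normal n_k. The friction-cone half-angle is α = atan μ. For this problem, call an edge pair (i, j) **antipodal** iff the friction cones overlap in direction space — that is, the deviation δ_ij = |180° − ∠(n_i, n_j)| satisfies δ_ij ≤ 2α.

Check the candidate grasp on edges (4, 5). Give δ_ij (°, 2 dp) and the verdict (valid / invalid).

α = atan 0.65 = 33.02°;  2α = 66.05°
edge 4: e_4 = (-0.21, -1.71);  n_4 = (-0.9925, +0.1219)
edge 5: e_5 = (+1.03, -1.38);  n_5 = (-0.8014, -0.5981)
∠(n_4, n_5) = 43.74°
δ = |180° − 43.74°| = 136.26°
136.26° > 2α = 66.05°  →  invalid

δ = 136.26°, invalid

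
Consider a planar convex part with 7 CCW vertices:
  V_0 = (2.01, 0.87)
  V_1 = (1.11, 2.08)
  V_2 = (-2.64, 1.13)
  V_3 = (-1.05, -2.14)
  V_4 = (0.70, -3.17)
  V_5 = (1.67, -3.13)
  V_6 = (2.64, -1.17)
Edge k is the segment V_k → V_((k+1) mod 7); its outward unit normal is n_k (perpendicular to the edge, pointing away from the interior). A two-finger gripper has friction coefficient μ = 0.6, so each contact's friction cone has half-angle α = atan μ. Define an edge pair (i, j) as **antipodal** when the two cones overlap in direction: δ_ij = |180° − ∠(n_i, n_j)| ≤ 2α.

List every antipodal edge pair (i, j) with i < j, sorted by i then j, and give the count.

count = 9; pairs: (0,2), (0,3), (0,4), (1,3), (1,4), (1,5), (2,5), (2,6), (3,6)

α = atan 0.6 = 30.96°;  2α = 61.93°
n_0 = (+0.8024, +0.5968)
n_1 = (-0.2456, +0.9694)
n_2 = (-0.8993, -0.4373)
n_3 = (-0.5072, -0.8618)
n_4 = (+0.0412, -0.9992)
n_5 = (+0.8962, -0.4436)
n_6 = (+0.9555, +0.2951)
  (0,1): δ = 112.43°  ·
  (0,2): δ = 10.71°  ✓
  (0,3): δ = 22.88°  ✓
  (0,4): δ = 55.72°  ✓
  (0,5): δ = 117.03°  ·
  (0,6): δ = 160.52°  ·
  (1,2): δ = 78.29°  ·
  (1,3): δ = 44.70°  ✓
  (1,4): δ = 11.85°  ✓
  (1,5): δ = 49.45°  ✓
  (1,6): δ = 92.95°  ·
  (2,3): δ = 146.41°  ·
  (2,4): δ = 113.57°  ·
  (2,5): δ = 52.26°  ✓
  (2,6): δ = 8.77°  ✓
  (3,4): δ = 147.16°  ·
  (3,5): δ = 85.85°  ·
  (3,6): δ = 42.36°  ✓
  (4,5): δ = 118.69°  ·
  (4,6): δ = 75.20°  ·
  (5,6): δ = 136.51°  ·
antipodal pairs: 9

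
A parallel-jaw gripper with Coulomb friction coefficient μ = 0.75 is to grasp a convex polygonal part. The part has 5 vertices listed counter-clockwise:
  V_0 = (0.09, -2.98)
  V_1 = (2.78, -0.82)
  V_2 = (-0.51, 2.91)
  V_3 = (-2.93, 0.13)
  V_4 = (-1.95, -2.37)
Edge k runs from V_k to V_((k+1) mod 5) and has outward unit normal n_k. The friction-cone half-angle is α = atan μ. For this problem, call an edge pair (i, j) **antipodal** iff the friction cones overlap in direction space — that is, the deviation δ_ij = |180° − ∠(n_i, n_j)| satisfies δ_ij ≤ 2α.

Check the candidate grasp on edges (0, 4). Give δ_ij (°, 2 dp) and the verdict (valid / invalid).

δ = 124.59°, invalid

α = atan 0.75 = 36.87°;  2α = 73.74°
edge 0: e_0 = (+2.69, +2.16);  n_0 = (+0.6261, -0.7797)
edge 4: e_4 = (+2.04, -0.61);  n_4 = (-0.2865, -0.9581)
∠(n_0, n_4) = 55.41°
δ = |180° − 55.41°| = 124.59°
124.59° > 2α = 73.74°  →  invalid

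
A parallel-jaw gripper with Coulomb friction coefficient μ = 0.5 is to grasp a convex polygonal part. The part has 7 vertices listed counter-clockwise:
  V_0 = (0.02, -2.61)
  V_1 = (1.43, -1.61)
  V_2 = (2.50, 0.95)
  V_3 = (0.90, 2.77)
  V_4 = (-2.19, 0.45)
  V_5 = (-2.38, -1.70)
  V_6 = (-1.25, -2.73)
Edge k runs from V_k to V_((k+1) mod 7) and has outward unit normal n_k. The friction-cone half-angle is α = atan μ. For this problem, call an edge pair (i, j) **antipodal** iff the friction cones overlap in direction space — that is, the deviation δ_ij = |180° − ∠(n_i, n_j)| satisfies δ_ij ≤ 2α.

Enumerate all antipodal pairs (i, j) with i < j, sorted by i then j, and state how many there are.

α = atan 0.5 = 26.57°;  2α = 53.13°
n_0 = (+0.5785, -0.8157)
n_1 = (+0.9226, -0.3856)
n_2 = (+0.7510, +0.6603)
n_3 = (-0.6004, +0.7997)
n_4 = (-0.9961, +0.0880)
n_5 = (-0.6736, -0.7391)
n_6 = (+0.0941, -0.9956)
  (0,1): δ = 148.03°  ·
  (0,2): δ = 84.03°  ·
  (0,3): δ = 1.55°  ✓
  (0,4): δ = 49.60°  ✓
  (0,5): δ = 102.31°  ·
  (0,6): δ = 150.05°  ·
  (1,2): δ = 116.00°  ·
  (1,3): δ = 30.42°  ✓
  (1,4): δ = 17.63°  ✓
  (1,5): δ = 70.33°  ·
  (1,6): δ = 118.08°  ·
  (2,3): δ = 94.42°  ·
  (2,4): δ = 46.37°  ✓
  (2,5): δ = 6.33°  ✓
  (2,6): δ = 54.08°  ·
  (3,4): δ = 131.95°  ·
  (3,5): δ = 79.25°  ·
  (3,6): δ = 31.50°  ✓
  (4,5): δ = 127.30°  ·
  (4,6): δ = 79.55°  ·
  (5,6): δ = 132.25°  ·
antipodal pairs: 7

count = 7; pairs: (0,3), (0,4), (1,3), (1,4), (2,4), (2,5), (3,6)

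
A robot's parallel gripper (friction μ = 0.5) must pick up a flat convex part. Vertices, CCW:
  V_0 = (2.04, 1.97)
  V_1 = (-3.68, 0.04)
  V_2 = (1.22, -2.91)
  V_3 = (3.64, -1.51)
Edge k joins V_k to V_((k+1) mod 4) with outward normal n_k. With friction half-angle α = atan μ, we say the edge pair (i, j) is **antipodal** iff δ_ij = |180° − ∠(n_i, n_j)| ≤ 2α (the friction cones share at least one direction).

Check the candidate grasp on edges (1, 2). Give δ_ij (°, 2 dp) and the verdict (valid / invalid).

δ = 118.90°, invalid

α = atan 0.5 = 26.57°;  2α = 53.13°
edge 1: e_1 = (+4.90, -2.95);  n_1 = (-0.5158, -0.8567)
edge 2: e_2 = (+2.42, +1.40);  n_2 = (+0.5008, -0.8656)
∠(n_1, n_2) = 61.10°
δ = |180° − 61.10°| = 118.90°
118.90° > 2α = 53.13°  →  invalid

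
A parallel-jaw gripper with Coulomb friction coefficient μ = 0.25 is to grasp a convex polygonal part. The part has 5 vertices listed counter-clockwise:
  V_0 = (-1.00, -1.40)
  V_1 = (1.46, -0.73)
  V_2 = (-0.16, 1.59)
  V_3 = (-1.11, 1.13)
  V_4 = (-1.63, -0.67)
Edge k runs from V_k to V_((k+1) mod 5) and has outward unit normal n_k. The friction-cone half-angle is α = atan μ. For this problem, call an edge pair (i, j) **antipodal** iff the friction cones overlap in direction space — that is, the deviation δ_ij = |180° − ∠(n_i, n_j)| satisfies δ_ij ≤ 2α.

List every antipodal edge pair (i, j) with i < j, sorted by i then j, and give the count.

count = 2; pairs: (0,2), (1,4)

α = atan 0.25 = 14.04°;  2α = 28.07°
n_0 = (+0.2628, -0.9649)
n_1 = (+0.8199, +0.5725)
n_2 = (-0.4358, +0.9000)
n_3 = (-0.9607, +0.2775)
n_4 = (-0.7571, -0.6533)
  (0,1): δ = 70.31°  ·
  (0,2): δ = 10.60°  ✓
  (0,3): δ = 58.65°  ·
  (0,4): δ = 115.56°  ·
  (1,2): δ = 99.09°  ·
  (1,3): δ = 51.04°  ·
  (1,4): δ = 5.87°  ✓
  (2,3): δ = 131.95°  ·
  (2,4): δ = 75.04°  ·
  (3,4): δ = 123.09°  ·
antipodal pairs: 2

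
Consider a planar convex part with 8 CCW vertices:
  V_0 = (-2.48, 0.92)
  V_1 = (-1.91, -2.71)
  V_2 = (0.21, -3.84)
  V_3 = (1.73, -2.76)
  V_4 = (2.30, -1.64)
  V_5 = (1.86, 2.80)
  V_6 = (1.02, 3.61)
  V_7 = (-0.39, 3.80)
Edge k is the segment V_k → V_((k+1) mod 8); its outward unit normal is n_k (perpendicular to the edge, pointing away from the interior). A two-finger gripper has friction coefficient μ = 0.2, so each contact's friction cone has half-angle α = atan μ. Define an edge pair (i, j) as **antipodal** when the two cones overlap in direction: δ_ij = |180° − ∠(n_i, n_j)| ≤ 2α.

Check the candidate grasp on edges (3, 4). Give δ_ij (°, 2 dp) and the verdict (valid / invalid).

δ = 147.37°, invalid

α = atan 0.2 = 11.31°;  2α = 22.62°
edge 3: e_3 = (+0.57, +1.12);  n_3 = (+0.8912, -0.4536)
edge 4: e_4 = (-0.44, +4.44);  n_4 = (+0.9951, +0.0986)
∠(n_3, n_4) = 32.63°
δ = |180° − 32.63°| = 147.37°
147.37° > 2α = 22.62°  →  invalid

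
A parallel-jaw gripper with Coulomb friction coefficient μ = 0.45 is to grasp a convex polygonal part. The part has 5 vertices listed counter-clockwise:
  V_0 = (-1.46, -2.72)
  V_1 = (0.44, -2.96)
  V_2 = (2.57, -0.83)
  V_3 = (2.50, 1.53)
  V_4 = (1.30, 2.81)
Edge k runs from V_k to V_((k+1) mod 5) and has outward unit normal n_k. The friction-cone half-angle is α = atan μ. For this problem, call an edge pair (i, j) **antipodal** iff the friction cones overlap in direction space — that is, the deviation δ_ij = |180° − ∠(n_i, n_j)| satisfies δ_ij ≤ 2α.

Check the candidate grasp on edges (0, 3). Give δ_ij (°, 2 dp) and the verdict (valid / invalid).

α = atan 0.45 = 24.23°;  2α = 48.46°
edge 0: e_0 = (+1.90, -0.24);  n_0 = (-0.1253, -0.9921)
edge 3: e_3 = (-1.20, +1.28);  n_3 = (+0.7295, +0.6839)
∠(n_0, n_3) = 140.35°
δ = |180° − 140.35°| = 39.65°
39.65° ≤ 2α = 48.46°  →  valid

δ = 39.65°, valid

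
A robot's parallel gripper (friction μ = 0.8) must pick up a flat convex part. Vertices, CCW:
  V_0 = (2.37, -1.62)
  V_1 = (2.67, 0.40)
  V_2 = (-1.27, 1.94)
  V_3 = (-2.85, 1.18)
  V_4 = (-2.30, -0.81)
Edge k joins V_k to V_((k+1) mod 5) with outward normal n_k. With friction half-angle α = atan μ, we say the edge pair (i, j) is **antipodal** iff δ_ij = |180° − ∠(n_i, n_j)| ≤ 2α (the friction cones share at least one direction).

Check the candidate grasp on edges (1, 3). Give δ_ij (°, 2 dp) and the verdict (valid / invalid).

α = atan 0.8 = 38.66°;  2α = 77.32°
edge 1: e_1 = (-3.94, +1.54);  n_1 = (+0.3640, +0.9314)
edge 3: e_3 = (+0.55, -1.99);  n_3 = (-0.9639, -0.2664)
∠(n_1, n_3) = 126.80°
δ = |180° − 126.80°| = 53.20°
53.20° ≤ 2α = 77.32°  →  valid

δ = 53.20°, valid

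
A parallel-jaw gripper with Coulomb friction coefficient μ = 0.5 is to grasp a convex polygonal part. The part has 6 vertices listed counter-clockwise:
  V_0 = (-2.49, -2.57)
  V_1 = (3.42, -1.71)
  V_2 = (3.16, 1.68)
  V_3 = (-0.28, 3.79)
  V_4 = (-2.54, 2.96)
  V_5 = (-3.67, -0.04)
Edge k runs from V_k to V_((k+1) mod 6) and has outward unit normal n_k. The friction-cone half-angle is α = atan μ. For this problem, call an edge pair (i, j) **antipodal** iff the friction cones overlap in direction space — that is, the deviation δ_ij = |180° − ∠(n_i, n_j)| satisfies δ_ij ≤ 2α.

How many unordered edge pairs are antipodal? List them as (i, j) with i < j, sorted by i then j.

count = 5; pairs: (0,2), (0,3), (1,4), (1,5), (2,5)

α = atan 0.5 = 26.57°;  2α = 53.13°
n_0 = (+0.1440, -0.9896)
n_1 = (+0.9971, +0.0765)
n_2 = (+0.5229, +0.8524)
n_3 = (-0.3447, +0.9387)
n_4 = (-0.9358, +0.3525)
n_5 = (-0.9063, -0.4227)
  (0,1): δ = 93.89°  ·
  (0,2): δ = 39.80°  ✓
  (0,3): δ = 11.89°  ✓
  (0,4): δ = 61.08°  ·
  (0,5): δ = 106.73°  ·
  (1,2): δ = 125.91°  ·
  (1,3): δ = 74.22°  ·
  (1,4): δ = 25.03°  ✓
  (1,5): δ = 20.62°  ✓
  (2,3): δ = 128.31°  ·
  (2,4): δ = 79.12°  ·
  (2,5): δ = 33.47°  ✓
  (3,4): δ = 130.81°  ·
  (3,5): δ = 85.16°  ·
  (4,5): δ = 134.36°  ·
antipodal pairs: 5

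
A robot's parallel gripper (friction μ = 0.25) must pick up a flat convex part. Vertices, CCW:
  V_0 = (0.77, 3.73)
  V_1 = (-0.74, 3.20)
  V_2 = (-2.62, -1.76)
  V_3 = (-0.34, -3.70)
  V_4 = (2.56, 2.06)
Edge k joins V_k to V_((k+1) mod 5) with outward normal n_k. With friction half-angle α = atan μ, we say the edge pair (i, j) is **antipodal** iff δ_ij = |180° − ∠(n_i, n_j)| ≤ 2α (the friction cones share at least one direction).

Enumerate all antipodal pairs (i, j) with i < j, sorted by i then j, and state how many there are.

α = atan 0.25 = 14.04°;  2α = 28.07°
n_0 = (-0.3312, +0.9436)
n_1 = (-0.9351, +0.3544)
n_2 = (-0.6480, -0.7616)
n_3 = (+0.8932, -0.4497)
n_4 = (+0.6822, +0.7312)
  (0,1): δ = 130.10°  ·
  (0,2): δ = 59.73°  ·
  (0,3): δ = 43.94°  ·
  (0,4): δ = 117.65°  ·
  (1,2): δ = 109.64°  ·
  (1,3): δ = 5.97°  ✓
  (1,4): δ = 67.74°  ·
  (2,3): δ = 76.33°  ·
  (2,4): δ = 2.62°  ✓
  (3,4): δ = 106.29°  ·
antipodal pairs: 2

count = 2; pairs: (1,3), (2,4)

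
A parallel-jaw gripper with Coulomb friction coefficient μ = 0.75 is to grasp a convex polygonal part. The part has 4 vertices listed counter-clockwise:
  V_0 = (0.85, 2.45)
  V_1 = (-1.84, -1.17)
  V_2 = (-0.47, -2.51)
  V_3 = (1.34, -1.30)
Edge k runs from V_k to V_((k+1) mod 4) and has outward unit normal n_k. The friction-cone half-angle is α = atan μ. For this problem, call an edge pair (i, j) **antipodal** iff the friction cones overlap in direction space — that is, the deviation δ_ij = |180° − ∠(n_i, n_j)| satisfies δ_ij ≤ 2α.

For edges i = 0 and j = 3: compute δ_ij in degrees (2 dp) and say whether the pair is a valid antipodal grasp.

α = atan 0.75 = 36.87°;  2α = 73.74°
edge 0: e_0 = (-2.69, -3.62);  n_0 = (-0.8027, +0.5964)
edge 3: e_3 = (-0.49, +3.75);  n_3 = (+0.9916, +0.1296)
∠(n_0, n_3) = 135.94°
δ = |180° − 135.94°| = 44.06°
44.06° ≤ 2α = 73.74°  →  valid

δ = 44.06°, valid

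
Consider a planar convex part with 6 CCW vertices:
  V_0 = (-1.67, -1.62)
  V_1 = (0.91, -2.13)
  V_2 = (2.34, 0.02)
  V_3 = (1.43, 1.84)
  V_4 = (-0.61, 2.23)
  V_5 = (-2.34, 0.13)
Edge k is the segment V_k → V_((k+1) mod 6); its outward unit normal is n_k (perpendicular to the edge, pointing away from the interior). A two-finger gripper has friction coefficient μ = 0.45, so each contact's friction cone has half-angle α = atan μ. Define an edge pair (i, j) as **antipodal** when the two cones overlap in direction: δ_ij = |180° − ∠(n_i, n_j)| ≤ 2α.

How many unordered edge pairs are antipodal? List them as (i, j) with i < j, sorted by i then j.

α = atan 0.45 = 24.23°;  2α = 48.46°
n_0 = (-0.1939, -0.9810)
n_1 = (+0.8326, -0.5538)
n_2 = (+0.8944, +0.4472)
n_3 = (+0.1878, +0.9822)
n_4 = (-0.7718, +0.6358)
n_5 = (-0.9339, -0.3575)
  (0,1): δ = 112.45°  ·
  (0,2): δ = 52.25°  ·
  (0,3): δ = 0.36°  ✓
  (0,4): δ = 61.70°  ·
  (0,5): δ = 122.13°  ·
  (1,2): δ = 119.81°  ·
  (1,3): δ = 67.19°  ·
  (1,4): δ = 5.85°  ✓
  (1,5): δ = 54.58°  ·
  (2,3): δ = 127.39°  ·
  (2,4): δ = 66.05°  ·
  (2,5): δ = 5.62°  ✓
  (3,4): δ = 118.66°  ·
  (3,5): δ = 58.23°  ·
  (4,5): δ = 119.57°  ·
antipodal pairs: 3

count = 3; pairs: (0,3), (1,4), (2,5)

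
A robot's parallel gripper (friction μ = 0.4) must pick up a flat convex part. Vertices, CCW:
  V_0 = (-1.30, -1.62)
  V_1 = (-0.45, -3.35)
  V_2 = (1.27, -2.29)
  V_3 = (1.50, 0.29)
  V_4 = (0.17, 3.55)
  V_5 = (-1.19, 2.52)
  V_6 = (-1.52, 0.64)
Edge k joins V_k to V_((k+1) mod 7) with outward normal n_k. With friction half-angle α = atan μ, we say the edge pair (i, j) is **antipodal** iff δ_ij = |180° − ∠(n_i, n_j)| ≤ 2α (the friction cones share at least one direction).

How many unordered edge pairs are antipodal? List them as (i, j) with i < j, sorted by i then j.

count = 7; pairs: (0,2), (0,3), (1,4), (2,5), (2,6), (3,5), (3,6)

α = atan 0.4 = 21.80°;  2α = 43.60°
n_0 = (-0.8975, -0.4410)
n_1 = (+0.5246, -0.8513)
n_2 = (+0.9960, -0.0888)
n_3 = (+0.9259, +0.3777)
n_4 = (-0.6037, +0.7972)
n_5 = (-0.9849, +0.1729)
n_6 = (-0.9953, -0.0969)
  (0,1): δ = 84.52°  ·
  (0,2): δ = 31.26°  ✓
  (0,3): δ = 3.97°  ✓
  (0,4): δ = 100.97°  ·
  (0,5): δ = 143.88°  ·
  (0,6): δ = 159.39°  ·
  (1,2): δ = 126.74°  ·
  (1,3): δ = 99.45°  ·
  (1,4): δ = 5.49°  ✓
  (1,5): δ = 48.40°  ·
  (1,6): δ = 63.92°  ·
  (2,3): δ = 152.71°  ·
  (2,4): δ = 47.77°  ·
  (2,5): δ = 4.86°  ✓
  (2,6): δ = 10.65°  ✓
  (3,4): δ = 75.06°  ·
  (3,5): δ = 32.15°  ✓
  (3,6): δ = 16.63°  ✓
  (4,5): δ = 137.09°  ·
  (4,6): δ = 121.58°  ·
  (5,6): δ = 164.48°  ·
antipodal pairs: 7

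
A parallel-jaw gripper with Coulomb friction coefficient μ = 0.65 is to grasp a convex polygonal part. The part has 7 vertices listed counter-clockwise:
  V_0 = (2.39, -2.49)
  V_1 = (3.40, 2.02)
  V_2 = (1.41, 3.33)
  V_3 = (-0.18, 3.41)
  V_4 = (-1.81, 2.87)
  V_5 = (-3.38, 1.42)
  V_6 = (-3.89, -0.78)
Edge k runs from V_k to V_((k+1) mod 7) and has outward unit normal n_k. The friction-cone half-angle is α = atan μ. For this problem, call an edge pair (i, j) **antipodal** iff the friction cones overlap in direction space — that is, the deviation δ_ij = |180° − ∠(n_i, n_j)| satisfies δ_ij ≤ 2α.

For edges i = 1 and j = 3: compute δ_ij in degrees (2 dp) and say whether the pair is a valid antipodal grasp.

δ = 128.31°, invalid

α = atan 0.65 = 33.02°;  2α = 66.05°
edge 1: e_1 = (-1.99, +1.31);  n_1 = (+0.5498, +0.8353)
edge 3: e_3 = (-1.63, -0.54);  n_3 = (-0.3145, +0.9493)
∠(n_1, n_3) = 51.69°
δ = |180° − 51.69°| = 128.31°
128.31° > 2α = 66.05°  →  invalid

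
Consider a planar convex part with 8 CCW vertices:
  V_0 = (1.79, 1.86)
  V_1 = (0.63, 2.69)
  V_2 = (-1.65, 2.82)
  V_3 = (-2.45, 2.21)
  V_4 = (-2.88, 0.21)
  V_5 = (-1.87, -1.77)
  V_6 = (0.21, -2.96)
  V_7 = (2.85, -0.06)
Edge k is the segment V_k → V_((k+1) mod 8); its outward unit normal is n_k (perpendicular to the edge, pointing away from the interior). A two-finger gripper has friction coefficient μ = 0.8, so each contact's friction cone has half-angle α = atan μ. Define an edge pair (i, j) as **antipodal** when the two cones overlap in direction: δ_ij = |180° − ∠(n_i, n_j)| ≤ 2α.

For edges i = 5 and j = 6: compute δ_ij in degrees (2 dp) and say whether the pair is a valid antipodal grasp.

α = atan 0.8 = 38.66°;  2α = 77.32°
edge 5: e_5 = (+2.08, -1.19);  n_5 = (-0.4966, -0.8680)
edge 6: e_6 = (+2.64, +2.90);  n_6 = (+0.7395, -0.6732)
∠(n_5, n_6) = 77.46°
δ = |180° − 77.46°| = 102.54°
102.54° > 2α = 77.32°  →  invalid

δ = 102.54°, invalid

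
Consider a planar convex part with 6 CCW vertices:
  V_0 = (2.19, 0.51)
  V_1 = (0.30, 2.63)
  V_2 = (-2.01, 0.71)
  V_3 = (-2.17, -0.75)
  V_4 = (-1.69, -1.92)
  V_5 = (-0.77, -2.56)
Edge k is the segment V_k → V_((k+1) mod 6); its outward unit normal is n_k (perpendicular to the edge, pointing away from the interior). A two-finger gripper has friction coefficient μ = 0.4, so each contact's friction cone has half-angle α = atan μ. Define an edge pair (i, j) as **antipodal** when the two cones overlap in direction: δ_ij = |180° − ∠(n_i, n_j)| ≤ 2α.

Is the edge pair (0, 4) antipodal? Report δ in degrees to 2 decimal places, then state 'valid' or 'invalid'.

α = atan 0.4 = 21.80°;  2α = 43.60°
edge 0: e_0 = (-1.89, +2.12);  n_0 = (+0.7464, +0.6655)
edge 4: e_4 = (+0.92, -0.64);  n_4 = (-0.5711, -0.8209)
∠(n_0, n_4) = 166.54°
δ = |180° − 166.54°| = 13.46°
13.46° ≤ 2α = 43.60°  →  valid

δ = 13.46°, valid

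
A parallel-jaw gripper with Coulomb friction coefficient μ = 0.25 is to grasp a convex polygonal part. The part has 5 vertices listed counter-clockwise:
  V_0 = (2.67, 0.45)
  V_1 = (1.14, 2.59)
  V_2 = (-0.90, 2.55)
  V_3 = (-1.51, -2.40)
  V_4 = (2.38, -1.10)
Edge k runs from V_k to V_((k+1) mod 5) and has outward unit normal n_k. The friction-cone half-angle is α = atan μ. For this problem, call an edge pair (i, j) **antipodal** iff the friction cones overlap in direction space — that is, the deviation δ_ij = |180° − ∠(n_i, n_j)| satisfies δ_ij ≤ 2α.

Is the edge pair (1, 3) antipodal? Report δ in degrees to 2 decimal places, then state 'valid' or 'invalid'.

α = atan 0.25 = 14.04°;  2α = 28.07°
edge 1: e_1 = (-2.04, -0.04);  n_1 = (-0.0196, +0.9998)
edge 3: e_3 = (+3.89, +1.30);  n_3 = (+0.3170, -0.9484)
∠(n_1, n_3) = 162.64°
δ = |180° − 162.64°| = 17.36°
17.36° ≤ 2α = 28.07°  →  valid

δ = 17.36°, valid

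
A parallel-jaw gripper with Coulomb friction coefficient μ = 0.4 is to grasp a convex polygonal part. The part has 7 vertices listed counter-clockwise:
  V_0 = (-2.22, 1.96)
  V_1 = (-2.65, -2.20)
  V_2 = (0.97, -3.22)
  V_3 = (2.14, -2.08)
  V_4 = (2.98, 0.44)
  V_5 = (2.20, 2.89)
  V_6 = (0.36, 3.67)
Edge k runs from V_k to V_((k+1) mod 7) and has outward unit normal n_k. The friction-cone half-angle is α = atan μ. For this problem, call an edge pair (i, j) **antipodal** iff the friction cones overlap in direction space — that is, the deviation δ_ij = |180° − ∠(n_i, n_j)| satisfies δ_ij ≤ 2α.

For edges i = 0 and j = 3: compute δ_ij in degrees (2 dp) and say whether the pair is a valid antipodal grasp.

α = atan 0.4 = 21.80°;  2α = 43.60°
edge 0: e_0 = (-0.43, -4.16);  n_0 = (-0.9947, +0.1028)
edge 3: e_3 = (+0.84, +2.52);  n_3 = (+0.9487, -0.3162)
∠(n_0, n_3) = 167.47°
δ = |180° − 167.47°| = 12.53°
12.53° ≤ 2α = 43.60°  →  valid

δ = 12.53°, valid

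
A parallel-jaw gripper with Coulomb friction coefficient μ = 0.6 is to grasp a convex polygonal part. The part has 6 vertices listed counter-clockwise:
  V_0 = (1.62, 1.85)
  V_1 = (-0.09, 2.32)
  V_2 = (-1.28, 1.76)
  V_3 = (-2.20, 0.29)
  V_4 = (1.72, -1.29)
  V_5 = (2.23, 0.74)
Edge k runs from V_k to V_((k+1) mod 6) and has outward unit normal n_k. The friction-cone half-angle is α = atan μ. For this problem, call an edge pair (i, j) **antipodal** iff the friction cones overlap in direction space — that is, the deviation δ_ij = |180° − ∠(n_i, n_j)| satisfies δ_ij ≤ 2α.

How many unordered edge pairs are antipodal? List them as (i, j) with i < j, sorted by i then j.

count = 6; pairs: (0,3), (1,3), (1,4), (2,4), (2,5), (3,5)

α = atan 0.6 = 30.96°;  2α = 61.93°
n_0 = (+0.2650, +0.9642)
n_1 = (-0.4258, +0.9048)
n_2 = (-0.8477, +0.5305)
n_3 = (-0.3738, -0.9275)
n_4 = (+0.9699, -0.2437)
n_5 = (+0.8764, +0.4816)
  (0,1): δ = 139.43°  ·
  (0,2): δ = 106.67°  ·
  (0,3): δ = 6.58°  ✓
  (0,4): δ = 91.27°  ·
  (0,5): δ = 134.16°  ·
  (1,2): δ = 147.24°  ·
  (1,3): δ = 47.15°  ✓
  (1,4): δ = 50.70°  ✓
  (1,5): δ = 93.59°  ·
  (2,3): δ = 79.91°  ·
  (2,4): δ = 17.94°  ✓
  (2,5): δ = 60.83°  ✓
  (3,4): δ = 82.15°  ·
  (3,5): δ = 39.26°  ✓
  (4,5): δ = 137.11°  ·
antipodal pairs: 6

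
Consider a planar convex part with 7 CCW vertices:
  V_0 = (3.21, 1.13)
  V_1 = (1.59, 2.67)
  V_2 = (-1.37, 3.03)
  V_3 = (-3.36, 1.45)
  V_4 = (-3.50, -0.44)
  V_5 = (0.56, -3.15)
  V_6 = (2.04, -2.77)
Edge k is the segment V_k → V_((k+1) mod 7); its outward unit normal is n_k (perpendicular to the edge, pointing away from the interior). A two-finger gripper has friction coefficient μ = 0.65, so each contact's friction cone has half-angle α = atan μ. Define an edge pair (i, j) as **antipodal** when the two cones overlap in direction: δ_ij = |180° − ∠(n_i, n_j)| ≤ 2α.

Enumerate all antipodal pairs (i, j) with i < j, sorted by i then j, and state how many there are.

α = atan 0.65 = 33.02°;  2α = 66.05°
n_0 = (+0.6890, +0.7248)
n_1 = (+0.1207, +0.9927)
n_2 = (-0.6218, +0.7832)
n_3 = (-0.9973, +0.0739)
n_4 = (-0.5552, -0.8317)
n_5 = (+0.2487, -0.9686)
n_6 = (+0.9578, -0.2873)
  (0,1): δ = 143.38°  ·
  (0,2): δ = 98.00°  ·
  (0,3): δ = 50.69°  ✓
  (0,4): δ = 9.83°  ✓
  (0,5): δ = 57.95°  ✓
  (0,6): δ = 116.85°  ·
  (1,2): δ = 134.62°  ·
  (1,3): δ = 87.30°  ·
  (1,4): δ = 26.79°  ✓
  (1,5): δ = 21.33°  ✓
  (1,6): δ = 80.24°  ·
  (2,3): δ = 132.68°  ·
  (2,4): δ = 72.17°  ·
  (2,5): δ = 24.05°  ✓
  (2,6): δ = 34.85°  ✓
  (3,4): δ = 119.49°  ·
  (3,5): δ = 71.36°  ·
  (3,6): δ = 12.46°  ✓
  (4,5): δ = 131.88°  ·
  (4,6): δ = 72.98°  ·
  (5,6): δ = 121.10°  ·
antipodal pairs: 8

count = 8; pairs: (0,3), (0,4), (0,5), (1,4), (1,5), (2,5), (2,6), (3,6)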